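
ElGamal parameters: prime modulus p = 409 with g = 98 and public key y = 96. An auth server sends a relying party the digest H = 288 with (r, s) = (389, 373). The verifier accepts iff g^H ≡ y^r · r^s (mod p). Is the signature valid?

Left side g^H mod p:
Squares mod 409: 98^1≡98, 98^2≡197, 98^4≡363, 98^8≡71, 98^16≡133, 98^32≡102, 98^64≡179, 98^128≡139, 98^256≡98
288 = 256 + 32, so 98^288 ≡ 98·102 ≡ 180 (mod 409)
Right side y^r · r^s mod p:
Squares mod 409: 96^1≡96, 96^2≡218, 96^4≡80, 96^8≡265, 96^16≡286, 96^32≡405, 96^64≡16, 96^128≡256, 96^256≡96
389 = 256 + 128 + 4 + 1, so 96^389 ≡ 96·256·80·96 ≡ 405 (mod 409)
Squares mod 409: 389^1≡389, 389^2≡400, 389^4≡81, 389^8≡17, 389^16≡289, 389^32≡85, 389^64≡272, 389^128≡364, 389^256≡389
373 = 256 + 64 + 32 + 16 + 4 + 1, so 389^373 ≡ 389·272·85·289·81·389 ≡ 289 (mod 409)
405·289 = 117045 ≡ 71 (mod 409)
180 ≠ 71, so verification fails.

invalid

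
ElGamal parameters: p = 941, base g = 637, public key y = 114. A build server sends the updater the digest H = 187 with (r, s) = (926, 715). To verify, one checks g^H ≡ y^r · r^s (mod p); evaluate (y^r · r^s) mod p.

114^926 mod 941 = 198
926^715 mod 941 = 794
y^r · r^s ≡ 198·794 = 157212 ≡ 65 (mod 941)

65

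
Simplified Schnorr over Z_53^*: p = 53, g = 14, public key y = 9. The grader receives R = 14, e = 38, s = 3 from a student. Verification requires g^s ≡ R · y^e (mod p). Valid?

no

g^s mod p:
14^2 = 196 ≡ 37
3 = 2 + 1, so 14^3 ≡ 37·14 ≡ 41 (mod 53)
R · y^e mod p:
9^2 = 81 ≡ 28
9^4 ≡ 28^2 = 784 ≡ 42
9^8 ≡ 42^2 = 1764 ≡ 15
9^16 ≡ 15^2 = 225 ≡ 13
9^32 ≡ 13^2 = 169 ≡ 10
38 = 32 + 4 + 2, so 9^38 ≡ 10·42·28 ≡ 47 (mod 53)
14·47 = 658 ≡ 22 (mod 53)
41 ≠ 22; the check fails.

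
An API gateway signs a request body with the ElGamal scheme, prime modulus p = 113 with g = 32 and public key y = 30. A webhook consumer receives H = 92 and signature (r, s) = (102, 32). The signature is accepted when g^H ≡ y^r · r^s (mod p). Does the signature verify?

Left side g^H mod p:
32^2 = 1024 ≡ 7
32^4 ≡ 7^2 = 49
32^8 ≡ 49^2 = 2401 ≡ 28
32^16 ≡ 28^2 = 784 ≡ 106
32^32 ≡ 106^2 = 11236 ≡ 49
32^64 ≡ 49^2 = 2401 ≡ 28
92 = 64 + 16 + 8 + 4, so 32^92 ≡ 28·106·28·49 ≡ 28 (mod 113)
Right side y^r · r^s mod p:
30^2 = 900 ≡ 109
30^4 ≡ 109^2 = 11881 ≡ 16
30^8 ≡ 16^2 = 256 ≡ 30
30^16 ≡ 30^2 = 900 ≡ 109
30^32 ≡ 109^2 = 11881 ≡ 16
30^64 ≡ 16^2 = 256 ≡ 30
102 = 64 + 32 + 4 + 2, so 30^102 ≡ 30·16·16·109 ≡ 16 (mod 113)
102^2 = 10404 ≡ 8
102^4 ≡ 8^2 = 64
102^8 ≡ 64^2 = 4096 ≡ 28
102^16 ≡ 28^2 = 784 ≡ 106
102^32 ≡ 106^2 = 11236 ≡ 49
16·49 = 784 ≡ 106 (mod 113)
28 ≠ 106, so verification fails.

does not verify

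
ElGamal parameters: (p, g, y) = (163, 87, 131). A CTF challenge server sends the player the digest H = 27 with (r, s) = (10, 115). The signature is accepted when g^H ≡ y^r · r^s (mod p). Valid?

Left side g^H mod p:
87^2 = 7569 ≡ 71
87^4 ≡ 71^2 = 5041 ≡ 151
87^8 ≡ 151^2 = 22801 ≡ 144
87^16 ≡ 144^2 = 20736 ≡ 35
27 = 16 + 8 + 2 + 1, so 87^27 ≡ 35·144·71·87 ≡ 58 (mod 163)
Right side y^r · r^s mod p:
131^2 = 17161 ≡ 46
131^4 ≡ 46^2 = 2116 ≡ 160
131^8 ≡ 160^2 = 25600 ≡ 9
10 = 8 + 2, so 131^10 ≡ 9·46 ≡ 88 (mod 163)
10^2 = 100
10^4 ≡ 100^2 = 10000 ≡ 57
10^8 ≡ 57^2 = 3249 ≡ 152
10^16 ≡ 152^2 = 23104 ≡ 121
10^32 ≡ 121^2 = 14641 ≡ 134
10^64 ≡ 134^2 = 17956 ≡ 26
115 = 64 + 32 + 16 + 2 + 1, so 10^115 ≡ 26·134·121·100·10 ≡ 34 (mod 163)
88·34 = 2992 ≡ 58 (mod 163)
58 ≡ 58 (mod 163), so the signature is genuine.

yes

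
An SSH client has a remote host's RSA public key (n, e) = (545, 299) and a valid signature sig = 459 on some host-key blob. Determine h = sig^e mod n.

419

sig^2 ≡ 459^2 = 210681 ≡ 311
sig^4 ≡ 311^2 = 96721 ≡ 256
sig^8 ≡ 256^2 = 65536 ≡ 136
sig^16 ≡ 136^2 = 18496 ≡ 511
sig^32 ≡ 511^2 = 261121 ≡ 66
sig^64 ≡ 66^2 = 4356 ≡ 541
sig^128 ≡ 541^2 = 292681 ≡ 16
sig^256 ≡ 16^2 = 256
299 = 256 + 32 + 8 + 2 + 1, so sig^299 ≡ 256·66·136·311·459 ≡ 419 (mod 545)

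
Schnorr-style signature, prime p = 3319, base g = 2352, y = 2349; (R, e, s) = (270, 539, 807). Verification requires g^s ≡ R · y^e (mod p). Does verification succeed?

passes

g^s mod p:
Squares mod 3319: 2352^1≡2352, 2352^2≡2450, 2352^4≡1748, 2352^8≡2024, 2352^16≡930, 2352^32≡1960, 2352^64≡1517, 2352^128≡1222, 2352^256≡3053, 2352^512≡1057
807 = 512 + 256 + 32 + 4 + 2 + 1, so 2352^807 ≡ 1057·3053·1960·1748·2450·2352 ≡ 3210 (mod 3319)
R · y^e mod p:
Squares mod 3319: 2349^1≡2349, 2349^2≡1623, 2349^4≡2162, 2349^8≡1092, 2349^16≡943, 2349^32≡3076, 2349^64≡2626, 2349^128≡2313, 2349^256≡3060, 2349^512≡701
539 = 512 + 16 + 8 + 2 + 1, so 2349^539 ≡ 701·943·1092·1623·2349 ≡ 1487 (mod 3319)
270·1487 = 401490 ≡ 3210 (mod 3319)
3210 ≡ 3210 (mod 3319); signature holds.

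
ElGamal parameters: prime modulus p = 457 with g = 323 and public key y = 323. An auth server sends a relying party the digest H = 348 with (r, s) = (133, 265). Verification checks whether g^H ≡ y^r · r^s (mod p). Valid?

Left side g^H mod p:
Squares mod 457: 323^1≡323, 323^2≡133, 323^4≡323, 323^8≡133, 323^16≡323, 323^32≡133, 323^64≡323, 323^128≡133, 323^256≡323
348 = 256 + 64 + 16 + 8 + 4, so 323^348 ≡ 323·323·323·133·323 ≡ 1 (mod 457)
Right side y^r · r^s mod p:
Squares mod 457: 323^1≡323, 323^2≡133, 323^4≡323, 323^8≡133, 323^16≡323, 323^32≡133, 323^64≡323, 323^128≡133
133 = 128 + 4 + 1, so 323^133 ≡ 133·323·323 ≡ 323 (mod 457)
Squares mod 457: 133^1≡133, 133^2≡323, 133^4≡133, 133^8≡323, 133^16≡133, 133^32≡323, 133^64≡133, 133^128≡323, 133^256≡133
265 = 256 + 8 + 1, so 133^265 ≡ 133·323·133 ≡ 133 (mod 457)
323·133 = 42959 ≡ 1 (mod 457)
1 ≡ 1 (mod 457), so the signature is genuine.

yes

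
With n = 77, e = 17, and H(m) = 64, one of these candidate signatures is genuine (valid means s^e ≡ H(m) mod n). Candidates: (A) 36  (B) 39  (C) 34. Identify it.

A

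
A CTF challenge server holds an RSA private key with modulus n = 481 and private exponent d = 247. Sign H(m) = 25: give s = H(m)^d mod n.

428

Squares mod 481: (H(m))^1≡25, (H(m))^2≡144, (H(m))^4≡53, (H(m))^8≡404, (H(m))^16≡157, (H(m))^32≡118, (H(m))^64≡456, (H(m))^128≡144
247 = 128 + 64 + 32 + 16 + 4 + 2 + 1, so (H(m))^247 ≡ 144·456·118·157·53·144·25 ≡ 428 (mod 481)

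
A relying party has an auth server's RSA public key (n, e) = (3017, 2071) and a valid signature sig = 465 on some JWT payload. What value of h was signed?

1599

sig^2 ≡ 465^2 = 216225 ≡ 2018
sig^4 ≡ 2018^2 = 4072324 ≡ 2391
sig^8 ≡ 2391^2 = 5716881 ≡ 2683
sig^16 ≡ 2683^2 = 7198489 ≡ 2944
sig^32 ≡ 2944^2 = 8667136 ≡ 2312
sig^64 ≡ 2312^2 = 5345344 ≡ 2237
sig^128 ≡ 2237^2 = 5004169 ≡ 1983
sig^256 ≡ 1983^2 = 3932289 ≡ 1138
sig^512 ≡ 1138^2 = 1295044 ≡ 751
sig^1024 ≡ 751^2 = 564001 ≡ 2839
sig^2048 ≡ 2839^2 = 8059921 ≡ 1514
2071 = 2048 + 16 + 4 + 2 + 1, so sig^2071 ≡ 1514·2944·2391·2018·465 ≡ 1599 (mod 3017)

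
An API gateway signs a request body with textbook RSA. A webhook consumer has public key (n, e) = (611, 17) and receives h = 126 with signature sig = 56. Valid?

no

sig^2 ≡ 56^2 = 3136 ≡ 81
sig^4 ≡ 81^2 = 6561 ≡ 451
sig^8 ≡ 451^2 = 203401 ≡ 549
sig^16 ≡ 549^2 = 301401 ≡ 178
17 = 16 + 1, so sig^17 ≡ 178·56 ≡ 192 (mod 611)
sig^17 mod 611 = 192, but h = 126.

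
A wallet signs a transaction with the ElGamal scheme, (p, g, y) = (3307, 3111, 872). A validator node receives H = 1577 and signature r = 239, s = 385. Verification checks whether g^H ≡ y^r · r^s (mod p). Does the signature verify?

verifies

Left side g^H mod p:
3111^2 = 9678321 ≡ 2039
3111^4 ≡ 2039^2 = 4157521 ≡ 622
3111^8 ≡ 622^2 = 386884 ≡ 3272
3111^16 ≡ 3272^2 = 10705984 ≡ 1225
3111^32 ≡ 1225^2 = 1500625 ≡ 2554
3111^64 ≡ 2554^2 = 6522916 ≡ 1512
3111^128 ≡ 1512^2 = 2286144 ≡ 1007
3111^256 ≡ 1007^2 = 1014049 ≡ 2107
3111^512 ≡ 2107^2 = 4439449 ≡ 1455
3111^1024 ≡ 1455^2 = 2117025 ≡ 545
1577 = 1024 + 512 + 32 + 8 + 1, so 3111^1577 ≡ 545·1455·2554·3272·3111 ≡ 2667 (mod 3307)
Right side y^r · r^s mod p:
872^2 = 760384 ≡ 3081
872^4 ≡ 3081^2 = 9492561 ≡ 1471
872^8 ≡ 1471^2 = 2163841 ≡ 1063
872^16 ≡ 1063^2 = 1129969 ≡ 2282
872^32 ≡ 2282^2 = 5207524 ≡ 2306
872^64 ≡ 2306^2 = 5317636 ≡ 3287
872^128 ≡ 3287^2 = 10804369 ≡ 400
239 = 128 + 64 + 32 + 8 + 4 + 2 + 1, so 872^239 ≡ 400·3287·2306·1063·1471·3081·872 ≡ 2259 (mod 3307)
239^2 = 57121 ≡ 902
239^4 ≡ 902^2 = 813604 ≡ 82
239^8 ≡ 82^2 = 6724 ≡ 110
239^16 ≡ 110^2 = 12100 ≡ 2179
239^32 ≡ 2179^2 = 4748041 ≡ 2496
239^64 ≡ 2496^2 = 6230016 ≡ 2935
239^128 ≡ 2935^2 = 8614225 ≡ 2797
239^256 ≡ 2797^2 = 7823209 ≡ 2154
385 = 256 + 128 + 1, so 239^385 ≡ 2154·2797·239 ≡ 1591 (mod 3307)
2259·1591 = 3594069 ≡ 2667 (mod 3307)
2667 ≡ 2667 (mod 3307), so the signature is genuine.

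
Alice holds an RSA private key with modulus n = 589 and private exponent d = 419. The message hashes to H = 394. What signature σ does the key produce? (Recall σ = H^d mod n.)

H^419 mod 589 = 86

86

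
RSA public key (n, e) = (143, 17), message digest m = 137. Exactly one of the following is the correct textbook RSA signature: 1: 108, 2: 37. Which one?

Candidate 1: 108^2 = 11664 ≡ 81; 108^4 ≡ 81^2 = 6561 ≡ 126; 108^8 ≡ 126^2 = 15876 ≡ 3; 108^16 ≡ 3^2 = 9; 17 = 16 + 1, so 108^17 ≡ 9·108 ≡ 114 (mod 143)
Candidate 2: 37^2 = 1369 ≡ 82; 37^4 ≡ 82^2 = 6724 ≡ 3; 37^8 ≡ 3^2 = 9; 37^16 ≡ 9^2 = 81; 17 = 16 + 1, so 37^17 ≡ 81·37 ≡ 137 (mod 143)
  → matches m = 137

2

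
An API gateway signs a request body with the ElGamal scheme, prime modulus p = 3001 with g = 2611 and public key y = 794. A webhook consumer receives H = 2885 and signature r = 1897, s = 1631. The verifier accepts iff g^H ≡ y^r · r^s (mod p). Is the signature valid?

invalid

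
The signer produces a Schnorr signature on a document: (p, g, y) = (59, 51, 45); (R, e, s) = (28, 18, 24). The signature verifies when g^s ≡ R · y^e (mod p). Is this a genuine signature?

genuine

g^s mod p:
Squares mod 59: 51^1≡51, 51^2≡5, 51^4≡25, 51^8≡35, 51^16≡45
24 = 16 + 8, so 51^24 ≡ 45·35 ≡ 41 (mod 59)
R · y^e mod p:
Squares mod 59: 45^1≡45, 45^2≡19, 45^4≡7, 45^8≡49, 45^16≡41
18 = 16 + 2, so 45^18 ≡ 41·19 ≡ 12 (mod 59)
28·12 = 336 ≡ 41 (mod 59)
41 ≡ 41 (mod 59); signature holds.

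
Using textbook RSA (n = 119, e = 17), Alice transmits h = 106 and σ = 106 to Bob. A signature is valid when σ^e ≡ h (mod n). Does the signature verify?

Squares mod 119: σ^1≡106, σ^2≡50, σ^4≡1, σ^8≡1, σ^16≡1
17 = 16 + 1, so σ^17 ≡ 1·106 ≡ 106 (mod 119)
Since 106 equals the digest 106, verification succeeds.

verifies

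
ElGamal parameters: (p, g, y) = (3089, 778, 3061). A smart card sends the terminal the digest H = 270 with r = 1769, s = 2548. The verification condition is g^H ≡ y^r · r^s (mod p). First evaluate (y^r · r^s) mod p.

1695

3061^1769 mod 3089 = 2286
1769^2548 mod 3089 = 1075
y^r · r^s ≡ 2286·1075 = 2457450 ≡ 1695 (mod 3089)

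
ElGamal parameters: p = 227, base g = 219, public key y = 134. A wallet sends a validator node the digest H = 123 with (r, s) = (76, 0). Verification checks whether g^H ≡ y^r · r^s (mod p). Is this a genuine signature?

forged

Left side g^H mod p:
Squares mod 227: 219^1≡219, 219^2≡64, 219^4≡10, 219^8≡100, 219^16≡12, 219^32≡144, 219^64≡79
123 = 64 + 32 + 16 + 8 + 2 + 1, so 219^123 ≡ 79·144·12·100·64·219 ≡ 44 (mod 227)
Right side y^r · r^s mod p:
Squares mod 227: 134^1≡134, 134^2≡23, 134^4≡75, 134^8≡177, 134^16≡3, 134^32≡9, 134^64≡81
76 = 64 + 8 + 4, so 134^76 ≡ 81·177·75 ≡ 203 (mod 227)
76^0 mod 227 = 1
203·1 = 203 ≡ 203 (mod 227)
44 ≠ 203, so verification fails.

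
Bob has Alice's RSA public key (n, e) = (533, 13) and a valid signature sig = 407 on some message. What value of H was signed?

sig^2 ≡ 407^2 = 165649 ≡ 419
sig^4 ≡ 419^2 = 175561 ≡ 204
sig^8 ≡ 204^2 = 41616 ≡ 42
13 = 8 + 4 + 1, so sig^13 ≡ 42·204·407 ≡ 290 (mod 533)

290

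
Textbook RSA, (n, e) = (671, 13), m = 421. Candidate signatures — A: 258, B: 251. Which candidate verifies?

B

Candidate A: 258^2 = 66564 ≡ 135; 258^4 ≡ 135^2 = 18225 ≡ 108; 258^8 ≡ 108^2 = 11664 ≡ 257; 13 = 8 + 4 + 1, so 258^13 ≡ 257·108·258 ≡ 136 (mod 671)
Candidate B: 251^2 = 63001 ≡ 598; 251^4 ≡ 598^2 = 357604 ≡ 632; 251^8 ≡ 632^2 = 399424 ≡ 179; 13 = 8 + 4 + 1, so 251^13 ≡ 179·632·251 ≡ 421 (mod 671)
  → matches m = 421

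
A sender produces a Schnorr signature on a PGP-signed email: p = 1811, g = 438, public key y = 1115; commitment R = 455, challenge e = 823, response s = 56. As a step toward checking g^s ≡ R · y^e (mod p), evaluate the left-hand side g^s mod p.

438^2 = 191844 ≡ 1689
438^4 ≡ 1689^2 = 2852721 ≡ 396
438^8 ≡ 396^2 = 156816 ≡ 1070
438^16 ≡ 1070^2 = 1144900 ≡ 348
438^32 ≡ 348^2 = 121104 ≡ 1578
56 = 32 + 16 + 8, so 438^56 ≡ 1578·348·1070 ≡ 1508 (mod 1811)

1508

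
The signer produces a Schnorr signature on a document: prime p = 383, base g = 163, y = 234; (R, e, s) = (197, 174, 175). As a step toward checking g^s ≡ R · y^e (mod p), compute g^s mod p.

255

163^2 = 26569 ≡ 142
163^4 ≡ 142^2 = 20164 ≡ 248
163^8 ≡ 248^2 = 61504 ≡ 224
163^16 ≡ 224^2 = 50176 ≡ 3
163^32 ≡ 3^2 = 9
163^64 ≡ 9^2 = 81
163^128 ≡ 81^2 = 6561 ≡ 50
175 = 128 + 32 + 8 + 4 + 2 + 1, so 163^175 ≡ 50·9·224·248·142·163 ≡ 255 (mod 383)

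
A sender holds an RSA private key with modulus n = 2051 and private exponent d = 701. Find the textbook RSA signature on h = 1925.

1960

h^2 ≡ 1925^2 = 3705625 ≡ 1519
h^4 ≡ 1519^2 = 2307361 ≡ 2037
h^8 ≡ 2037^2 = 4149369 ≡ 196
h^16 ≡ 196^2 = 38416 ≡ 1498
h^32 ≡ 1498^2 = 2244004 ≡ 210
h^64 ≡ 210^2 = 44100 ≡ 1029
h^128 ≡ 1029^2 = 1058841 ≡ 525
h^256 ≡ 525^2 = 275625 ≡ 791
h^512 ≡ 791^2 = 625681 ≡ 126
701 = 512 + 128 + 32 + 16 + 8 + 4 + 1, so h^701 ≡ 126·525·210·1498·196·2037·1925 ≡ 1960 (mod 2051)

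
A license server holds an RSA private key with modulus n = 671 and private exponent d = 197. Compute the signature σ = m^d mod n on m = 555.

Squares mod 671: m^1≡555, m^2≡36, m^4≡625, m^8≡103, m^16≡544, m^32≡25, m^64≡625, m^128≡103
197 = 128 + 64 + 4 + 1, so m^197 ≡ 103·625·625·555 ≡ 641 (mod 671)

641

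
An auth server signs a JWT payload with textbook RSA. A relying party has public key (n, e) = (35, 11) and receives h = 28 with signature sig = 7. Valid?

yes

sig^2 ≡ 7^2 = 49 ≡ 14
sig^4 ≡ 14^2 = 196 ≡ 21
sig^8 ≡ 21^2 = 441 ≡ 21
11 = 8 + 2 + 1, so sig^11 ≡ 21·14·7 ≡ 28 (mod 35)
sig^11 mod 35 = 28 matches h.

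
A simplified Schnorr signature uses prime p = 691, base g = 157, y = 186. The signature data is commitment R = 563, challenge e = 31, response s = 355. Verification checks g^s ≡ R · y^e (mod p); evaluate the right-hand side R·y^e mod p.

186^2 = 34596 ≡ 46
186^4 ≡ 46^2 = 2116 ≡ 43
186^8 ≡ 43^2 = 1849 ≡ 467
186^16 ≡ 467^2 = 218089 ≡ 424
31 = 16 + 8 + 4 + 2 + 1, so 186^31 ≡ 424·467·43·46·186 ≡ 439 (mod 691)
R · y^e ≡ 563·439 = 247157 ≡ 470 (mod 691)

470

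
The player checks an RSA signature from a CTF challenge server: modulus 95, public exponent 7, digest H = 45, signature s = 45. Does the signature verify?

verifies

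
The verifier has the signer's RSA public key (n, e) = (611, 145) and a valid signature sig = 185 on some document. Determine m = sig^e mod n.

sig^2 ≡ 185^2 = 34225 ≡ 9
sig^4 ≡ 9^2 = 81
sig^8 ≡ 81^2 = 6561 ≡ 451
sig^16 ≡ 451^2 = 203401 ≡ 549
sig^32 ≡ 549^2 = 301401 ≡ 178
sig^64 ≡ 178^2 = 31684 ≡ 523
sig^128 ≡ 523^2 = 273529 ≡ 412
145 = 128 + 16 + 1, so sig^145 ≡ 412·549·185 ≡ 445 (mod 611)

445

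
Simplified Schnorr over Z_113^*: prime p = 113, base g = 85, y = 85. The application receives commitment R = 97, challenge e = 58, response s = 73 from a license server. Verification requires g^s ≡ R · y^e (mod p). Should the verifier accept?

g^s mod p:
85^73 mod 113 = 83
R · y^e mod p:
85^58 mod 113 = 106
97·106 = 10282 ≡ 112 (mod 113)
83 ≠ 112; the check fails.

reject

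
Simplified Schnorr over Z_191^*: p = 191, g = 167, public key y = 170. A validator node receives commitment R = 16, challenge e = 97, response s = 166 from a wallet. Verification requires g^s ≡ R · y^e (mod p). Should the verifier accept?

g^s mod p:
Squares mod 191: 167^1≡167, 167^2≡3, 167^4≡9, 167^8≡81, 167^16≡67, 167^32≡96, 167^64≡48, 167^128≡12
166 = 128 + 32 + 4 + 2, so 167^166 ≡ 12·96·9·3 ≡ 162 (mod 191)
R · y^e mod p:
Squares mod 191: 170^1≡170, 170^2≡59, 170^4≡43, 170^8≡130, 170^16≡92, 170^32≡60, 170^64≡162
97 = 64 + 32 + 1, so 170^97 ≡ 162·60·170 ≡ 59 (mod 191)
16·59 = 944 ≡ 180 (mod 191)
162 ≠ 180; the check fails.

reject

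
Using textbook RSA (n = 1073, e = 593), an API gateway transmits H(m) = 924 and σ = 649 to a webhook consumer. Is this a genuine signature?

forged

σ^593 mod 1073 = 246
σ^593 mod 1073 = 246, but H(m) = 924.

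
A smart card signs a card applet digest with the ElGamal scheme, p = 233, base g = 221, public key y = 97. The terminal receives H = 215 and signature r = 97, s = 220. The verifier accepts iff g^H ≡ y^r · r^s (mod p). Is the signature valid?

invalid

Left side g^H mod p:
221^2 = 48841 ≡ 144
221^4 ≡ 144^2 = 20736 ≡ 232
221^8 ≡ 232^2 = 53824 ≡ 1
221^16 ≡ 1^2 = 1
221^32 ≡ 1^2 = 1
221^64 ≡ 1^2 = 1
221^128 ≡ 1^2 = 1
215 = 128 + 64 + 16 + 4 + 2 + 1, so 221^215 ≡ 1·1·1·232·144·221 ≡ 97 (mod 233)
Right side y^r · r^s mod p:
97^2 = 9409 ≡ 89
97^4 ≡ 89^2 = 7921 ≡ 232
97^8 ≡ 232^2 = 53824 ≡ 1
97^16 ≡ 1^2 = 1
97^32 ≡ 1^2 = 1
97^64 ≡ 1^2 = 1
97 = 64 + 32 + 1, so 97^97 ≡ 1·1·97 ≡ 97 (mod 233)
97^2 = 9409 ≡ 89
97^4 ≡ 89^2 = 7921 ≡ 232
97^8 ≡ 232^2 = 53824 ≡ 1
97^16 ≡ 1^2 = 1
97^32 ≡ 1^2 = 1
97^64 ≡ 1^2 = 1
97^128 ≡ 1^2 = 1
220 = 128 + 64 + 16 + 8 + 4, so 97^220 ≡ 1·1·1·1·232 ≡ 232 (mod 233)
97·232 = 22504 ≡ 136 (mod 233)
97 ≠ 136, so verification fails.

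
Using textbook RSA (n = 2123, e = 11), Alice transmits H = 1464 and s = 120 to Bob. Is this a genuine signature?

Squares mod 2123: s^1≡120, s^2≡1662, s^4≡221, s^8≡12
11 = 8 + 2 + 1, so s^11 ≡ 12·1662·120 ≡ 659 (mod 2123)
The recovered value 659 does not match the digest 1464.

forged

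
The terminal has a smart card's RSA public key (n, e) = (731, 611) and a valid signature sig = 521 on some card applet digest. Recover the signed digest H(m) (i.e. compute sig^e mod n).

362

sig^2 ≡ 521^2 = 271441 ≡ 240
sig^4 ≡ 240^2 = 57600 ≡ 582
sig^8 ≡ 582^2 = 338724 ≡ 271
sig^16 ≡ 271^2 = 73441 ≡ 341
sig^32 ≡ 341^2 = 116281 ≡ 52
sig^64 ≡ 52^2 = 2704 ≡ 511
sig^128 ≡ 511^2 = 261121 ≡ 154
sig^256 ≡ 154^2 = 23716 ≡ 324
sig^512 ≡ 324^2 = 104976 ≡ 443
611 = 512 + 64 + 32 + 2 + 1, so sig^611 ≡ 443·511·52·240·521 ≡ 362 (mod 731)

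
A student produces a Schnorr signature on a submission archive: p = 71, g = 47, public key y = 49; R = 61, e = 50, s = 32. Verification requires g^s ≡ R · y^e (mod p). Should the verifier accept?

reject

g^s mod p:
Squares mod 71: 47^1≡47, 47^2≡8, 47^4≡64, 47^8≡49, 47^16≡58, 47^32≡27
47^32 ≡ 27 (mod 71)
R · y^e mod p:
Squares mod 71: 49^1≡49, 49^2≡58, 49^4≡27, 49^8≡19, 49^16≡6, 49^32≡36
50 = 32 + 16 + 2, so 49^50 ≡ 36·6·58 ≡ 32 (mod 71)
61·32 = 1952 ≡ 35 (mod 71)
27 ≠ 35; the check fails.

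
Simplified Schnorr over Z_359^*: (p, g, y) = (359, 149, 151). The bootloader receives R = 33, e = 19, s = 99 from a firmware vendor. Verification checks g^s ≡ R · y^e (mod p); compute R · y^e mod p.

151^2 = 22801 ≡ 184
151^4 ≡ 184^2 = 33856 ≡ 110
151^8 ≡ 110^2 = 12100 ≡ 253
151^16 ≡ 253^2 = 64009 ≡ 107
19 = 16 + 2 + 1, so 151^19 ≡ 107·184·151 ≡ 9 (mod 359)
R · y^e ≡ 33·9 = 297 ≡ 297 (mod 359)

297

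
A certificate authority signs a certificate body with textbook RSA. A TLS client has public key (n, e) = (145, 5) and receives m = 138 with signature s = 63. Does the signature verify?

verifies

Squares mod 145: s^1≡63, s^2≡54, s^4≡16
5 = 4 + 1, so s^5 ≡ 16·63 ≡ 138 (mod 145)
138 = m, so the signature checks out.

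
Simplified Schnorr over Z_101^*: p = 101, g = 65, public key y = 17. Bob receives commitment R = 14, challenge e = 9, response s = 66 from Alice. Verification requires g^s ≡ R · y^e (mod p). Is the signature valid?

invalid

g^s mod p:
Squares mod 101: 65^1≡65, 65^2≡84, 65^4≡87, 65^8≡95, 65^16≡36, 65^32≡84, 65^64≡87
66 = 64 + 2, so 65^66 ≡ 87·84 ≡ 36 (mod 101)
R · y^e mod p:
Squares mod 101: 17^1≡17, 17^2≡87, 17^4≡95, 17^8≡36
9 = 8 + 1, so 17^9 ≡ 36·17 ≡ 6 (mod 101)
14·6 = 84 ≡ 84 (mod 101)
36 ≠ 84; the check fails.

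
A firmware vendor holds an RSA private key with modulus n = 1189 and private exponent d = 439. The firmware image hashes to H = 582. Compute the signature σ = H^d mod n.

Squares mod 1189: H^1≡582, H^2≡1048, H^4≡857, H^8≡836, H^16≡953, H^32≡1002, H^64≡488, H^128≡344, H^256≡625
439 = 256 + 128 + 32 + 16 + 4 + 2 + 1, so H^439 ≡ 625·344·1002·953·857·1048·582 ≡ 200 (mod 1189)

200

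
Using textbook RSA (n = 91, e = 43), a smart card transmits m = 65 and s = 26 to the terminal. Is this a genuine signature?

s^2 ≡ 26^2 = 676 ≡ 39
s^4 ≡ 39^2 = 1521 ≡ 65
s^8 ≡ 65^2 = 4225 ≡ 39
s^16 ≡ 39^2 = 1521 ≡ 65
s^32 ≡ 65^2 = 4225 ≡ 39
43 = 32 + 8 + 2 + 1, so s^43 ≡ 39·39·39·26 ≡ 26 (mod 91)
26 ≠ 65, so verification fails.

forged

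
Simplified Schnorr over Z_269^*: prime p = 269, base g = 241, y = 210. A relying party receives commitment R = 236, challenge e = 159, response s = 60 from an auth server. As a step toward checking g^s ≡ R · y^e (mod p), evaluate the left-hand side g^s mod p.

241^2 = 58081 ≡ 246
241^4 ≡ 246^2 = 60516 ≡ 260
241^8 ≡ 260^2 = 67600 ≡ 81
241^16 ≡ 81^2 = 6561 ≡ 105
241^32 ≡ 105^2 = 11025 ≡ 265
60 = 32 + 16 + 8 + 4, so 241^60 ≡ 265·105·81·260 ≡ 58 (mod 269)

58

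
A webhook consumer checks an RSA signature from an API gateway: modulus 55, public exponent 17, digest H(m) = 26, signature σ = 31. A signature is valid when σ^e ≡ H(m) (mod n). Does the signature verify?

σ^2 ≡ 31^2 = 961 ≡ 26
σ^4 ≡ 26^2 = 676 ≡ 16
σ^8 ≡ 16^2 = 256 ≡ 36
σ^16 ≡ 36^2 = 1296 ≡ 31
17 = 16 + 1, so σ^17 ≡ 31·31 ≡ 26 (mod 55)
26 = H(m), so the signature checks out.

verifies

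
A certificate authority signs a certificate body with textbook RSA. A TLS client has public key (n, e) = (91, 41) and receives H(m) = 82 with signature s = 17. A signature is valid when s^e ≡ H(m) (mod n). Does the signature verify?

s^2 ≡ 17^2 = 289 ≡ 16
s^4 ≡ 16^2 = 256 ≡ 74
s^8 ≡ 74^2 = 5476 ≡ 16
s^16 ≡ 16^2 = 256 ≡ 74
s^32 ≡ 74^2 = 5476 ≡ 16
41 = 32 + 8 + 1, so s^41 ≡ 16·16·17 ≡ 75 (mod 91)
s^41 mod 91 = 75, but H(m) = 82.

does not verify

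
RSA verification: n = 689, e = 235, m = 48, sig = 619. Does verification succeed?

fails

sig^2 ≡ 619^2 = 383161 ≡ 77
sig^4 ≡ 77^2 = 5929 ≡ 417
sig^8 ≡ 417^2 = 173889 ≡ 261
sig^16 ≡ 261^2 = 68121 ≡ 599
sig^32 ≡ 599^2 = 358801 ≡ 521
sig^64 ≡ 521^2 = 271441 ≡ 664
sig^128 ≡ 664^2 = 440896 ≡ 625
235 = 128 + 64 + 32 + 8 + 2 + 1, so sig^235 ≡ 625·664·521·261·77·619 ≡ 460 (mod 689)
The recovered value 460 does not match the digest 48.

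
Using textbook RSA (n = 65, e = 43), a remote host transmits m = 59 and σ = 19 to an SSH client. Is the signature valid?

valid

σ^2 ≡ 19^2 = 361 ≡ 36
σ^4 ≡ 36^2 = 1296 ≡ 61
σ^8 ≡ 61^2 = 3721 ≡ 16
σ^16 ≡ 16^2 = 256 ≡ 61
σ^32 ≡ 61^2 = 3721 ≡ 16
43 = 32 + 8 + 2 + 1, so σ^43 ≡ 16·16·36·19 ≡ 59 (mod 65)
σ^43 mod 65 = 59 matches m.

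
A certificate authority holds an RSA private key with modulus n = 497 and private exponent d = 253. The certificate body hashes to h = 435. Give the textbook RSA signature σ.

344

h^2 ≡ 435^2 = 189225 ≡ 365
h^4 ≡ 365^2 = 133225 ≡ 29
h^8 ≡ 29^2 = 841 ≡ 344
h^16 ≡ 344^2 = 118336 ≡ 50
h^32 ≡ 50^2 = 2500 ≡ 15
h^64 ≡ 15^2 = 225
h^128 ≡ 225^2 = 50625 ≡ 428
253 = 128 + 64 + 32 + 16 + 8 + 4 + 1, so h^253 ≡ 428·225·15·50·344·29·435 ≡ 344 (mod 497)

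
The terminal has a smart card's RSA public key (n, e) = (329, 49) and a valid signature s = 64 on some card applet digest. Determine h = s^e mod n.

260

Squares mod 329: s^1≡64, s^2≡148, s^4≡190, s^8≡239, s^16≡204, s^32≡162
49 = 32 + 16 + 1, so s^49 ≡ 162·204·64 ≡ 260 (mod 329)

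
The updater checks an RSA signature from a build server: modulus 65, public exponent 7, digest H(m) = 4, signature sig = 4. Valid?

Squares mod 65: sig^1≡4, sig^2≡16, sig^4≡61
7 = 4 + 2 + 1, so sig^7 ≡ 61·16·4 ≡ 4 (mod 65)
4 = H(m), so the signature checks out.

yes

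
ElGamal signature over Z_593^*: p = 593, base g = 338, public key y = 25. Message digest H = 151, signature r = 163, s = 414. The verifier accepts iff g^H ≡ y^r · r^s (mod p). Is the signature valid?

Left side g^H mod p:
338^2 = 114244 ≡ 388
338^4 ≡ 388^2 = 150544 ≡ 515
338^8 ≡ 515^2 = 265225 ≡ 154
338^16 ≡ 154^2 = 23716 ≡ 589
338^32 ≡ 589^2 = 346921 ≡ 16
338^64 ≡ 16^2 = 256
338^128 ≡ 256^2 = 65536 ≡ 306
151 = 128 + 16 + 4 + 2 + 1, so 338^151 ≡ 306·589·515·388·338 ≡ 502 (mod 593)
Right side y^r · r^s mod p:
25^2 = 625 ≡ 32
25^4 ≡ 32^2 = 1024 ≡ 431
25^8 ≡ 431^2 = 185761 ≡ 152
25^16 ≡ 152^2 = 23104 ≡ 570
25^32 ≡ 570^2 = 324900 ≡ 529
25^64 ≡ 529^2 = 279841 ≡ 538
25^128 ≡ 538^2 = 289444 ≡ 60
163 = 128 + 32 + 2 + 1, so 25^163 ≡ 60·529·32·25 ≡ 333 (mod 593)
163^2 = 26569 ≡ 477
163^4 ≡ 477^2 = 227529 ≡ 410
163^8 ≡ 410^2 = 168100 ≡ 281
163^16 ≡ 281^2 = 78961 ≡ 92
163^32 ≡ 92^2 = 8464 ≡ 162
163^64 ≡ 162^2 = 26244 ≡ 152
163^128 ≡ 152^2 = 23104 ≡ 570
163^256 ≡ 570^2 = 324900 ≡ 529
414 = 256 + 128 + 16 + 8 + 4 + 2, so 163^414 ≡ 529·570·92·281·410·477 ≡ 30 (mod 593)
333·30 = 9990 ≡ 502 (mod 593)
502 ≡ 502 (mod 593), so the signature is genuine.

valid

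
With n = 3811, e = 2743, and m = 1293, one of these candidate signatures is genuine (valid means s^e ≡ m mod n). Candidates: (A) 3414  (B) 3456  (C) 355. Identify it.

B

Candidate A: Squares mod 3811: 3414^1≡3414, 3414^2≡1358, 3414^4≡3451, 3414^8≡26, 3414^16≡676, 3414^32≡3467, 3414^64≡195, 3414^128≡3726, 3414^256≡3414, 3414^512≡1358, 3414^1024≡3451, 3414^2048≡26; 2743 = 2048 + 512 + 128 + 32 + 16 + 4 + 2 + 1, so 3414^2743 ≡ 26·1358·3726·3467·676·3451·1358·3414 ≡ 2489 (mod 3811)
Candidate B: Squares mod 3811: 3456^1≡3456, 3456^2≡262, 3456^4≡46, 3456^8≡2116, 3456^16≡3342, 3456^32≡2734, 3456^64≡1385, 3456^128≡1292, 3456^256≡46, 3456^512≡2116, 3456^1024≡3342, 3456^2048≡2734; 2743 = 2048 + 512 + 128 + 32 + 16 + 4 + 2 + 1, so 3456^2743 ≡ 2734·2116·1292·2734·3342·46·262·3456 ≡ 1293 (mod 3811)
  → matches m = 1293
Candidate C: Squares mod 3811: 355^1≡355, 355^2≡262, 355^4≡46, 355^8≡2116, 355^16≡3342, 355^32≡2734, 355^64≡1385, 355^128≡1292, 355^256≡46, 355^512≡2116, 355^1024≡3342, 355^2048≡2734; 2743 = 2048 + 512 + 128 + 32 + 16 + 4 + 2 + 1, so 355^2743 ≡ 2734·2116·1292·2734·3342·46·262·355 ≡ 2518 (mod 3811)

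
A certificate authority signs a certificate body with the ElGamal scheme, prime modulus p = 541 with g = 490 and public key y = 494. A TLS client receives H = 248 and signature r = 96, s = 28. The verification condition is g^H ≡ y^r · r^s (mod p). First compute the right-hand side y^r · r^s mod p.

354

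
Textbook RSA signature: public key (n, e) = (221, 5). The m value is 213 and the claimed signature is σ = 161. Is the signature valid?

σ^2 ≡ 161^2 = 25921 ≡ 64
σ^4 ≡ 64^2 = 4096 ≡ 118
5 = 4 + 1, so σ^5 ≡ 118·161 ≡ 213 (mod 221)
σ^5 mod 221 = 213 matches m.

valid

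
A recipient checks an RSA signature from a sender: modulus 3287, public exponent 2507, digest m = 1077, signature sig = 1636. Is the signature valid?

valid

sig^2507 mod 3287 = 1077
Since 1077 equals the digest 1077, verification succeeds.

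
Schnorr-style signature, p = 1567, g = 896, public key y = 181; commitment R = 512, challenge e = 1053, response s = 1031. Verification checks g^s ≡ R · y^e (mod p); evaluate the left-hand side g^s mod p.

1473

896^2 = 802816 ≡ 512
896^4 ≡ 512^2 = 262144 ≡ 455
896^8 ≡ 455^2 = 207025 ≡ 181
896^16 ≡ 181^2 = 32761 ≡ 1421
896^32 ≡ 1421^2 = 2019241 ≡ 945
896^64 ≡ 945^2 = 893025 ≡ 1402
896^128 ≡ 1402^2 = 1965604 ≡ 586
896^256 ≡ 586^2 = 343396 ≡ 223
896^512 ≡ 223^2 = 49729 ≡ 1152
896^1024 ≡ 1152^2 = 1327104 ≡ 1422
1031 = 1024 + 4 + 2 + 1, so 896^1031 ≡ 1422·455·512·896 ≡ 1473 (mod 1567)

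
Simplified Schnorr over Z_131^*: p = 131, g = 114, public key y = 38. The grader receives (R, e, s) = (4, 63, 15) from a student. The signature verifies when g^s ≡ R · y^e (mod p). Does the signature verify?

verifies

g^s mod p:
Squares mod 131: 114^1≡114, 114^2≡27, 114^4≡74, 114^8≡105
15 = 8 + 4 + 2 + 1, so 114^15 ≡ 105·74·27·114 ≡ 45 (mod 131)
R · y^e mod p:
Squares mod 131: 38^1≡38, 38^2≡3, 38^4≡9, 38^8≡81, 38^16≡11, 38^32≡121
63 = 32 + 16 + 8 + 4 + 2 + 1, so 38^63 ≡ 121·11·81·9·3·38 ≡ 44 (mod 131)
4·44 = 176 ≡ 45 (mod 131)
45 ≡ 45 (mod 131); signature holds.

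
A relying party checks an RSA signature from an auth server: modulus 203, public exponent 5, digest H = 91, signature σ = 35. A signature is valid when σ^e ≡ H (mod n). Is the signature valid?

valid

σ^2 ≡ 35^2 = 1225 ≡ 7
σ^4 ≡ 7^2 = 49
5 = 4 + 1, so σ^5 ≡ 49·35 ≡ 91 (mod 203)
91 = H, so the signature checks out.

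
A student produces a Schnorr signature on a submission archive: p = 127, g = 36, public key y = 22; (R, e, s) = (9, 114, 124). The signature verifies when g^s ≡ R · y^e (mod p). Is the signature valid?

g^s mod p:
Squares mod 127: 36^1≡36, 36^2≡26, 36^4≡41, 36^8≡30, 36^16≡11, 36^32≡121, 36^64≡36
124 = 64 + 32 + 16 + 8 + 4, so 36^124 ≡ 36·121·11·30·41 ≡ 44 (mod 127)
R · y^e mod p:
Squares mod 127: 22^1≡22, 22^2≡103, 22^4≡68, 22^8≡52, 22^16≡37, 22^32≡99, 22^64≡22
114 = 64 + 32 + 16 + 2, so 22^114 ≡ 22·99·37·103 ≡ 19 (mod 127)
9·19 = 171 ≡ 44 (mod 127)
44 ≡ 44 (mod 127); signature holds.

valid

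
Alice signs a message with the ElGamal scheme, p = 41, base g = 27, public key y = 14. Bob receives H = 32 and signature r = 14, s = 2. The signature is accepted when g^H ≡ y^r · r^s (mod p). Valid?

Left side g^H mod p:
27^32 mod 41 = 1
Right side y^r · r^s mod p:
14^14 mod 41 = 9
14^2 mod 41 = 32
9·32 = 288 ≡ 1 (mod 41)
1 ≡ 1 (mod 41), so the signature is genuine.

yes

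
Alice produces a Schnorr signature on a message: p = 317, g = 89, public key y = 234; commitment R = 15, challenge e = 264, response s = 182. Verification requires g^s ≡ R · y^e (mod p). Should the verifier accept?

reject

g^s mod p:
Squares mod 317: 89^1≡89, 89^2≡313, 89^4≡16, 89^8≡256, 89^16≡234, 89^32≡232, 89^64≡251, 89^128≡235
182 = 128 + 32 + 16 + 4 + 2, so 89^182 ≡ 235·232·234·16·313 ≡ 308 (mod 317)
R · y^e mod p:
Squares mod 317: 234^1≡234, 234^2≡232, 234^4≡251, 234^8≡235, 234^16≡67, 234^32≡51, 234^64≡65, 234^128≡104, 234^256≡38
264 = 256 + 8, so 234^264 ≡ 38·235 ≡ 54 (mod 317)
15·54 = 810 ≡ 176 (mod 317)
308 ≠ 176; the check fails.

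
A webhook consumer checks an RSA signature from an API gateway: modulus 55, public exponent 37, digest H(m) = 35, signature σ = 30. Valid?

yes

σ^2 ≡ 30^2 = 900 ≡ 20
σ^4 ≡ 20^2 = 400 ≡ 15
σ^8 ≡ 15^2 = 225 ≡ 5
σ^16 ≡ 5^2 = 25
σ^32 ≡ 25^2 = 625 ≡ 20
37 = 32 + 4 + 1, so σ^37 ≡ 20·15·30 ≡ 35 (mod 55)
σ^37 mod 55 = 35 matches H(m).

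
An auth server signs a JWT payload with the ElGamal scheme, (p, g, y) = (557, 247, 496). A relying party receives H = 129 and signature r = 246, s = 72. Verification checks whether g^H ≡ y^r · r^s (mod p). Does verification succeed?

Left side g^H mod p:
247^2 = 61009 ≡ 296
247^4 ≡ 296^2 = 87616 ≡ 167
247^8 ≡ 167^2 = 27889 ≡ 39
247^16 ≡ 39^2 = 1521 ≡ 407
247^32 ≡ 407^2 = 165649 ≡ 220
247^64 ≡ 220^2 = 48400 ≡ 498
247^128 ≡ 498^2 = 248004 ≡ 139
129 = 128 + 1, so 247^129 ≡ 139·247 ≡ 356 (mod 557)
Right side y^r · r^s mod p:
496^2 = 246016 ≡ 379
496^4 ≡ 379^2 = 143641 ≡ 492
496^8 ≡ 492^2 = 242064 ≡ 326
496^16 ≡ 326^2 = 106276 ≡ 446
496^32 ≡ 446^2 = 198916 ≡ 67
496^64 ≡ 67^2 = 4489 ≡ 33
496^128 ≡ 33^2 = 1089 ≡ 532
246 = 128 + 64 + 32 + 16 + 4 + 2, so 496^246 ≡ 532·33·67·446·492·379 ≡ 133 (mod 557)
246^2 = 60516 ≡ 360
246^4 ≡ 360^2 = 129600 ≡ 376
246^8 ≡ 376^2 = 141376 ≡ 455
246^16 ≡ 455^2 = 207025 ≡ 378
246^32 ≡ 378^2 = 142884 ≡ 292
246^64 ≡ 292^2 = 85264 ≡ 43
72 = 64 + 8, so 246^72 ≡ 43·455 ≡ 70 (mod 557)
133·70 = 9310 ≡ 398 (mod 557)
356 ≠ 398, so verification fails.

fails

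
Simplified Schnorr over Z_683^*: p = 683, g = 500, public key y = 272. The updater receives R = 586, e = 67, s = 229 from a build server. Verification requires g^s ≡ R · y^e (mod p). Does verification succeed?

fails

g^s mod p:
500^2 = 250000 ≡ 22
500^4 ≡ 22^2 = 484
500^8 ≡ 484^2 = 234256 ≡ 670
500^16 ≡ 670^2 = 448900 ≡ 169
500^32 ≡ 169^2 = 28561 ≡ 558
500^64 ≡ 558^2 = 311364 ≡ 599
500^128 ≡ 599^2 = 358801 ≡ 226
229 = 128 + 64 + 32 + 4 + 1, so 500^229 ≡ 226·599·558·484·500 ≡ 238 (mod 683)
R · y^e mod p:
272^2 = 73984 ≡ 220
272^4 ≡ 220^2 = 48400 ≡ 590
272^8 ≡ 590^2 = 348100 ≡ 453
272^16 ≡ 453^2 = 205209 ≡ 309
272^32 ≡ 309^2 = 95481 ≡ 544
272^64 ≡ 544^2 = 295936 ≡ 197
67 = 64 + 2 + 1, so 272^67 ≡ 197·220·272 ≡ 583 (mod 683)
586·583 = 341638 ≡ 138 (mod 683)
238 ≠ 138; the check fails.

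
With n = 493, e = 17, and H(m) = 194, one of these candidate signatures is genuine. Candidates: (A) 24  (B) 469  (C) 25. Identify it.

Candidate A: Squares mod 493: 24^1≡24, 24^2≡83, 24^4≡480, 24^8≡169, 24^16≡460; 17 = 16 + 1, so 24^17 ≡ 460·24 ≡ 194 (mod 493)
  → matches H(m) = 194
Candidate B: Squares mod 493: 469^1≡469, 469^2≡83, 469^4≡480, 469^8≡169, 469^16≡460; 17 = 16 + 1, so 469^17 ≡ 460·469 ≡ 299 (mod 493)
Candidate C: Squares mod 493: 25^1≡25, 25^2≡132, 25^4≡169, 25^8≡460, 25^16≡103; 17 = 16 + 1, so 25^17 ≡ 103·25 ≡ 110 (mod 493)

A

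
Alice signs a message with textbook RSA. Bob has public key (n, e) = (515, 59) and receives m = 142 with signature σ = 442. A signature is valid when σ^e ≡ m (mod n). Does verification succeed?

σ^2 ≡ 442^2 = 195364 ≡ 179
σ^4 ≡ 179^2 = 32041 ≡ 111
σ^8 ≡ 111^2 = 12321 ≡ 476
σ^16 ≡ 476^2 = 226576 ≡ 491
σ^32 ≡ 491^2 = 241081 ≡ 61
59 = 32 + 16 + 8 + 2 + 1, so σ^59 ≡ 61·491·476·179·442 ≡ 373 (mod 515)
373 ≠ 142, so verification fails.

fails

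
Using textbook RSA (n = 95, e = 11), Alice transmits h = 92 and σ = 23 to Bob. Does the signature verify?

verifies

σ^2 ≡ 23^2 = 529 ≡ 54
σ^4 ≡ 54^2 = 2916 ≡ 66
σ^8 ≡ 66^2 = 4356 ≡ 81
11 = 8 + 2 + 1, so σ^11 ≡ 81·54·23 ≡ 92 (mod 95)
Since 92 equals the digest 92, verification succeeds.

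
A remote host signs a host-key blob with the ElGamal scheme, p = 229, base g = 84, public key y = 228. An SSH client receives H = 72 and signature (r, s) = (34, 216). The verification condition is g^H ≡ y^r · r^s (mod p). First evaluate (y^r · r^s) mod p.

27

228^2 = 51984 ≡ 1
228^4 ≡ 1^2 = 1
228^8 ≡ 1^2 = 1
228^16 ≡ 1^2 = 1
228^32 ≡ 1^2 = 1
34 = 32 + 2, so 228^34 ≡ 1·1 ≡ 1 (mod 229)
34^2 = 1156 ≡ 11
34^4 ≡ 11^2 = 121
34^8 ≡ 121^2 = 14641 ≡ 214
34^16 ≡ 214^2 = 45796 ≡ 225
34^32 ≡ 225^2 = 50625 ≡ 16
34^64 ≡ 16^2 = 256 ≡ 27
34^128 ≡ 27^2 = 729 ≡ 42
216 = 128 + 64 + 16 + 8, so 34^216 ≡ 42·27·225·214 ≡ 27 (mod 229)
y^r · r^s ≡ 1·27 = 27 ≡ 27 (mod 229)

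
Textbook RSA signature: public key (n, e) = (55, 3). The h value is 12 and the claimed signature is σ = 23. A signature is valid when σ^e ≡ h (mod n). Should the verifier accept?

accept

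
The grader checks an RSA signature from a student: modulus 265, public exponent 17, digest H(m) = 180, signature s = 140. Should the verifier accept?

accept

s^2 ≡ 140^2 = 19600 ≡ 255
s^4 ≡ 255^2 = 65025 ≡ 100
s^8 ≡ 100^2 = 10000 ≡ 195
s^16 ≡ 195^2 = 38025 ≡ 130
17 = 16 + 1, so s^17 ≡ 130·140 ≡ 180 (mod 265)
Since 180 equals the digest 180, verification succeeds.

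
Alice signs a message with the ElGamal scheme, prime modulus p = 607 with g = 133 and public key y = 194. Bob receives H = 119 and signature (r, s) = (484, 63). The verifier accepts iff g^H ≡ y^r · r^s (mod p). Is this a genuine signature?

genuine

Left side g^H mod p:
Squares mod 607: 133^1≡133, 133^2≡86, 133^4≡112, 133^8≡404, 133^16≡540, 133^32≡240, 133^64≡542
119 = 64 + 32 + 16 + 4 + 2 + 1, so 133^119 ≡ 542·240·540·112·86·133 ≡ 338 (mod 607)
Right side y^r · r^s mod p:
Squares mod 607: 194^1≡194, 194^2≡2, 194^4≡4, 194^8≡16, 194^16≡256, 194^32≡587, 194^64≡400, 194^128≡359, 194^256≡197
484 = 256 + 128 + 64 + 32 + 4, so 194^484 ≡ 197·359·400·587·4 ≡ 372 (mod 607)
Squares mod 607: 484^1≡484, 484^2≡561, 484^4≡295, 484^8≡224, 484^16≡402, 484^32≡142
63 = 32 + 16 + 8 + 4 + 2 + 1, so 484^63 ≡ 142·402·224·295·561·484 ≡ 448 (mod 607)
372·448 = 166656 ≡ 338 (mod 607)
338 ≡ 338 (mod 607), so the signature is genuine.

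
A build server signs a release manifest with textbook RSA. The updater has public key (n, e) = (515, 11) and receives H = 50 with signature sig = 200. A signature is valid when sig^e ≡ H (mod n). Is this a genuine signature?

genuine

sig^2 ≡ 200^2 = 40000 ≡ 345
sig^4 ≡ 345^2 = 119025 ≡ 60
sig^8 ≡ 60^2 = 3600 ≡ 510
11 = 8 + 2 + 1, so sig^11 ≡ 510·345·200 ≡ 50 (mod 515)
50 = H, so the signature checks out.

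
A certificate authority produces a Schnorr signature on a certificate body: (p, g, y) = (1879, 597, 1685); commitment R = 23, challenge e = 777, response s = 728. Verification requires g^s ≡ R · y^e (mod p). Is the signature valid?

g^s mod p:
597^2 = 356409 ≡ 1278
597^4 ≡ 1278^2 = 1633284 ≡ 433
597^8 ≡ 433^2 = 187489 ≡ 1468
597^16 ≡ 1468^2 = 2155024 ≡ 1690
597^32 ≡ 1690^2 = 2856100 ≡ 20
597^64 ≡ 20^2 = 400
597^128 ≡ 400^2 = 160000 ≡ 285
597^256 ≡ 285^2 = 81225 ≡ 428
597^512 ≡ 428^2 = 183184 ≡ 921
728 = 512 + 128 + 64 + 16 + 8, so 597^728 ≡ 921·285·400·1690·1468 ≡ 860 (mod 1879)
R · y^e mod p:
1685^2 = 2839225 ≡ 56
1685^4 ≡ 56^2 = 3136 ≡ 1257
1685^8 ≡ 1257^2 = 1580049 ≡ 1689
1685^16 ≡ 1689^2 = 2852721 ≡ 399
1685^32 ≡ 399^2 = 159201 ≡ 1365
1685^64 ≡ 1365^2 = 1863225 ≡ 1136
1685^128 ≡ 1136^2 = 1290496 ≡ 1502
1685^256 ≡ 1502^2 = 2256004 ≡ 1204
1685^512 ≡ 1204^2 = 1449616 ≡ 907
777 = 512 + 256 + 8 + 1, so 1685^777 ≡ 907·1204·1689·1685 ≡ 1753 (mod 1879)
23·1753 = 40319 ≡ 860 (mod 1879)
860 ≡ 860 (mod 1879); signature holds.

valid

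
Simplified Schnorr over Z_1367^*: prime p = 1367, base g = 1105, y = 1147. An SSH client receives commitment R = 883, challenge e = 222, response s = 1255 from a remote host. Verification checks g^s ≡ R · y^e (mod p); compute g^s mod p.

1314

Squares mod 1367: 1105^1≡1105, 1105^2≡294, 1105^4≡315, 1105^8≡801, 1105^16≡478, 1105^32≡195, 1105^64≡1116, 1105^128≡119, 1105^256≡491, 1105^512≡489, 1105^1024≡1263
1255 = 1024 + 128 + 64 + 32 + 4 + 2 + 1, so 1105^1255 ≡ 1263·119·1116·195·315·294·1105 ≡ 1314 (mod 1367)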